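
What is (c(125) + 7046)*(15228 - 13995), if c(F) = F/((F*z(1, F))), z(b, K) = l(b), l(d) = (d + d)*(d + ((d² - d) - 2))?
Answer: 17374203/2 ≈ 8.6871e+6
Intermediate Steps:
l(d) = 2*d*(-2 + d²) (l(d) = (2*d)*(d + (-2 + d² - d)) = (2*d)*(-2 + d²) = 2*d*(-2 + d²))
z(b, K) = 2*b*(-2 + b²)
c(F) = -½ (c(F) = F/((F*(2*1*(-2 + 1²)))) = F/((F*(2*1*(-2 + 1)))) = F/((F*(2*1*(-1)))) = F/((F*(-2))) = F/((-2*F)) = F*(-1/(2*F)) = -½)
(c(125) + 7046)*(15228 - 13995) = (-½ + 7046)*(15228 - 13995) = (14091/2)*1233 = 17374203/2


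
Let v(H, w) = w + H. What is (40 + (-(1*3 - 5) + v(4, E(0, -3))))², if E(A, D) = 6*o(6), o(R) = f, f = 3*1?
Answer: 4096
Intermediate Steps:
f = 3
o(R) = 3
E(A, D) = 18 (E(A, D) = 6*3 = 18)
v(H, w) = H + w
(40 + (-(1*3 - 5) + v(4, E(0, -3))))² = (40 + (-(1*3 - 5) + (4 + 18)))² = (40 + (-(3 - 5) + 22))² = (40 + (-1*(-2) + 22))² = (40 + (2 + 22))² = (40 + 24)² = 64² = 4096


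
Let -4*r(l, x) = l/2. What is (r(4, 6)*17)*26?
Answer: -221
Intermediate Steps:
r(l, x) = -l/8 (r(l, x) = -l/(4*2) = -l/8)
(r(4, 6)*17)*26 = (-1/8*4*17)*26 = -1/2*17*26 = -17/2*26 = -221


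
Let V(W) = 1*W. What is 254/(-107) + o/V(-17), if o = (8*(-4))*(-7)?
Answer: -28286/1819 ≈ -15.550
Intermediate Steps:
V(W) = W
o = 224 (o = -32*(-7) = 224)
254/(-107) + o/V(-17) = 254/(-107) + 224/(-17) = 254*(-1/107) + 224*(-1/17) = -254/107 - 224/17 = -28286/1819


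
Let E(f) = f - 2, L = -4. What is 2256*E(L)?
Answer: -13536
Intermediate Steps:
E(f) = -2 + f
2256*E(L) = 2256*(-2 - 4) = 2256*(-6) = -13536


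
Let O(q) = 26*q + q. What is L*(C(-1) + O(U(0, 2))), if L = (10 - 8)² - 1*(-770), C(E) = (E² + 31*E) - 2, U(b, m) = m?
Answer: 17028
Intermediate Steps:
C(E) = -2 + E² + 31*E
L = 774 (L = 2² + 770 = 4 + 770 = 774)
O(q) = 27*q
L*(C(-1) + O(U(0, 2))) = 774*((-2 + (-1)² + 31*(-1)) + 27*2) = 774*((-2 + 1 - 31) + 54) = 774*(-32 + 54) = 774*22 = 17028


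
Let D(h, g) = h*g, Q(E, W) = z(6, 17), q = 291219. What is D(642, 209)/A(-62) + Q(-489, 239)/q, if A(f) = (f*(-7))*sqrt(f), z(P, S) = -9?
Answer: -3/97073 - 67089*I*sqrt(62)/13454 ≈ -3.0905e-5 - 39.264*I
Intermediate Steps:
Q(E, W) = -9
D(h, g) = g*h
A(f) = -7*f**(3/2) (A(f) = (-7*f)*sqrt(f) = -7*f**(3/2))
D(642, 209)/A(-62) + Q(-489, 239)/q = (209*642)/((-(-434)*I*sqrt(62))) - 9/291219 = 134178/((-(-434)*I*sqrt(62))) - 9*1/291219 = 134178/((434*I*sqrt(62))) - 3/97073 = 134178*(-I*sqrt(62)/26908) - 3/97073 = -67089*I*sqrt(62)/13454 - 3/97073 = -3/97073 - 67089*I*sqrt(62)/13454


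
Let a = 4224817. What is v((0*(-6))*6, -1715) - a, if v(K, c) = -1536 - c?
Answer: -4224638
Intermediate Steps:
v((0*(-6))*6, -1715) - a = (-1536 - 1*(-1715)) - 1*4224817 = (-1536 + 1715) - 4224817 = 179 - 4224817 = -4224638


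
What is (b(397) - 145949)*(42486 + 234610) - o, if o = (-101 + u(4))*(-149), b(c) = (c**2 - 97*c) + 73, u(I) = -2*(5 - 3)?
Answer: -7419538141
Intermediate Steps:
u(I) = -4 (u(I) = -2*2 = -4)
b(c) = 73 + c**2 - 97*c
o = 15645 (o = (-101 - 4)*(-149) = -105*(-149) = 15645)
(b(397) - 145949)*(42486 + 234610) - o = ((73 + 397**2 - 97*397) - 145949)*(42486 + 234610) - 1*15645 = ((73 + 157609 - 38509) - 145949)*277096 - 15645 = (119173 - 145949)*277096 - 15645 = -26776*277096 - 15645 = -7419522496 - 15645 = -7419538141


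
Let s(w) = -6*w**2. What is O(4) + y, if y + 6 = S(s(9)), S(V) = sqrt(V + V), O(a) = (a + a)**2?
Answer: 58 + 18*I*sqrt(3) ≈ 58.0 + 31.177*I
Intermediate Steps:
O(a) = 4*a**2 (O(a) = (2*a)**2 = 4*a**2)
S(V) = sqrt(2)*sqrt(V) (S(V) = sqrt(2*V) = sqrt(2)*sqrt(V))
y = -6 + 18*I*sqrt(3) (y = -6 + sqrt(2)*sqrt(-6*9**2) = -6 + sqrt(2)*sqrt(-6*81) = -6 + sqrt(2)*sqrt(-486) = -6 + sqrt(2)*(9*I*sqrt(6)) = -6 + 18*I*sqrt(3) ≈ -6.0 + 31.177*I)
O(4) + y = 4*4**2 + (-6 + 18*I*sqrt(3)) = 4*16 + (-6 + 18*I*sqrt(3)) = 64 + (-6 + 18*I*sqrt(3)) = 58 + 18*I*sqrt(3)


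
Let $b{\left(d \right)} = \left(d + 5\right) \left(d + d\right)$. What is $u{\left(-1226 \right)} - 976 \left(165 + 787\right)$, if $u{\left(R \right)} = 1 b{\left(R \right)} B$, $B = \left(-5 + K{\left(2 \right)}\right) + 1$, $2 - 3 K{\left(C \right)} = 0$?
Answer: $-10908792$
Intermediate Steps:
$K{\left(C \right)} = \frac{2}{3}$ ($K{\left(C \right)} = \frac{2}{3} - 0 = \frac{2}{3} + 0 = \frac{2}{3}$)
$B = - \frac{10}{3}$ ($B = \left(-5 + \frac{2}{3}\right) + 1 = - \frac{13}{3} + 1 = - \frac{10}{3} \approx -3.3333$)
$b{\left(d \right)} = 2 d \left(5 + d\right)$ ($b{\left(d \right)} = \left(5 + d\right) 2 d = 2 d \left(5 + d\right)$)
$u{\left(R \right)} = - \frac{20 R \left(5 + R\right)}{3}$ ($u{\left(R \right)} = 1 \cdot 2 R \left(5 + R\right) \left(- \frac{10}{3}\right) = 2 R \left(5 + R\right) \left(- \frac{10}{3}\right) = - \frac{20 R \left(5 + R\right)}{3}$)
$u{\left(-1226 \right)} - 976 \left(165 + 787\right) = \left(- \frac{20}{3}\right) \left(-1226\right) \left(5 - 1226\right) - 976 \left(165 + 787\right) = \left(- \frac{20}{3}\right) \left(-1226\right) \left(-1221\right) - 976 \cdot 952 = -9979640 - 929152 = -10908792$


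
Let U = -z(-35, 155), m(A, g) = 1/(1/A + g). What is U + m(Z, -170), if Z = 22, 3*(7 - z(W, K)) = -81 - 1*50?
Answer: -568394/11217 ≈ -50.673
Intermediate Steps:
z(W, K) = 152/3 (z(W, K) = 7 - (-81 - 1*50)/3 = 7 - (-81 - 50)/3 = 7 - 1/3*(-131) = 7 + 131/3 = 152/3)
m(A, g) = 1/(g + 1/A)
U = -152/3 (U = -1*152/3 = -152/3 ≈ -50.667)
U + m(Z, -170) = -152/3 + 22/(1 + 22*(-170)) = -152/3 + 22/(1 - 3740) = -152/3 + 22/(-3739) = -152/3 + 22*(-1/3739) = -152/3 - 22/3739 = -568394/11217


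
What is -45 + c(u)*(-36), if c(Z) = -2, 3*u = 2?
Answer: 27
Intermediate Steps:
u = ⅔ (u = (⅓)*2 = ⅔ ≈ 0.66667)
-45 + c(u)*(-36) = -45 - 2*(-36) = -45 + 72 = 27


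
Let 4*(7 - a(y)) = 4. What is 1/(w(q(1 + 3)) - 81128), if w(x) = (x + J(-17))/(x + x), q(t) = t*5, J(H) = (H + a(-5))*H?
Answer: -40/3244913 ≈ -1.2327e-5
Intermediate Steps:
a(y) = 6 (a(y) = 7 - ¼*4 = 7 - 1 = 6)
J(H) = H*(6 + H) (J(H) = (H + 6)*H = (6 + H)*H = H*(6 + H))
q(t) = 5*t
w(x) = (187 + x)/(2*x) (w(x) = (x - 17*(6 - 17))/(x + x) = (x - 17*(-11))/((2*x)) = (x + 187)*(1/(2*x)) = (187 + x)*(1/(2*x)) = (187 + x)/(2*x))
1/(w(q(1 + 3)) - 81128) = 1/((187 + 5*(1 + 3))/(2*((5*(1 + 3)))) - 81128) = 1/((187 + 5*4)/(2*((5*4))) - 81128) = 1/((½)*(187 + 20)/20 - 81128) = 1/((½)*(1/20)*207 - 81128) = 1/(207/40 - 81128) = 1/(-3244913/40) = -40/3244913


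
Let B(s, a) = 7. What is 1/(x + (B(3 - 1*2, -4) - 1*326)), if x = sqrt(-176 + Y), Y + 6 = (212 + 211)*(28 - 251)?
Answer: -11/6768 - I*sqrt(94511)/196272 ≈ -0.0016253 - 0.0015663*I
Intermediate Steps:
Y = -94335 (Y = -6 + (212 + 211)*(28 - 251) = -6 + 423*(-223) = -6 - 94329 = -94335)
x = I*sqrt(94511) (x = sqrt(-176 - 94335) = sqrt(-94511) = I*sqrt(94511) ≈ 307.43*I)
1/(x + (B(3 - 1*2, -4) - 1*326)) = 1/(I*sqrt(94511) + (7 - 1*326)) = 1/(I*sqrt(94511) + (7 - 326)) = 1/(I*sqrt(94511) - 319) = 1/(-319 + I*sqrt(94511))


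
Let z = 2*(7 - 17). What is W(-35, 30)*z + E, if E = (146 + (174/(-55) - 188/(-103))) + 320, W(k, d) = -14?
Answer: 4218508/5665 ≈ 744.66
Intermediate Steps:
E = 2632308/5665 (E = (146 + (174*(-1/55) - 188*(-1/103))) + 320 = (146 + (-174/55 + 188/103)) + 320 = (146 - 7582/5665) + 320 = 819508/5665 + 320 = 2632308/5665 ≈ 464.66)
z = -20 (z = 2*(-10) = -20)
W(-35, 30)*z + E = -14*(-20) + 2632308/5665 = 280 + 2632308/5665 = 4218508/5665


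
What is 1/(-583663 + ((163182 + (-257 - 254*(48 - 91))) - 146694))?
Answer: -1/556510 ≈ -1.7969e-6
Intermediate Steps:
1/(-583663 + ((163182 + (-257 - 254*(48 - 91))) - 146694)) = 1/(-583663 + ((163182 + (-257 - 254*(-43))) - 146694)) = 1/(-583663 + ((163182 + (-257 + 10922)) - 146694)) = 1/(-583663 + ((163182 + 10665) - 146694)) = 1/(-583663 + (173847 - 146694)) = 1/(-583663 + 27153) = 1/(-556510) = -1/556510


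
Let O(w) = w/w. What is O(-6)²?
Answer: 1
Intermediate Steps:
O(w) = 1
O(-6)² = 1² = 1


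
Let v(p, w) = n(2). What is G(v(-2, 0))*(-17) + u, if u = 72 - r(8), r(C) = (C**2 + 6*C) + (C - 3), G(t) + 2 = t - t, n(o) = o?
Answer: -11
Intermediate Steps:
v(p, w) = 2
G(t) = -2 (G(t) = -2 + (t - t) = -2 + 0 = -2)
r(C) = -3 + C**2 + 7*C (r(C) = (C**2 + 6*C) + (-3 + C) = -3 + C**2 + 7*C)
u = -45 (u = 72 - (-3 + 8**2 + 7*8) = 72 - (-3 + 64 + 56) = 72 - 1*117 = 72 - 117 = -45)
G(v(-2, 0))*(-17) + u = -2*(-17) - 45 = 34 - 45 = -11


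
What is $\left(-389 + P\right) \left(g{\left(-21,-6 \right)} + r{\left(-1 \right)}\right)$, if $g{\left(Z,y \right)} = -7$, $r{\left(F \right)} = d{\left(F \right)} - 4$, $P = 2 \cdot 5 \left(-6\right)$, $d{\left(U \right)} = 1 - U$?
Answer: $4041$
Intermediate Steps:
$P = -60$ ($P = 10 \left(-6\right) = -60$)
$r{\left(F \right)} = -3 - F$ ($r{\left(F \right)} = \left(1 - F\right) - 4 = -3 - F$)
$\left(-389 + P\right) \left(g{\left(-21,-6 \right)} + r{\left(-1 \right)}\right) = \left(-389 - 60\right) \left(-7 - 2\right) = - 449 \left(-7 + \left(-3 + 1\right)\right) = - 449 \left(-7 - 2\right) = \left(-449\right) \left(-9\right) = 4041$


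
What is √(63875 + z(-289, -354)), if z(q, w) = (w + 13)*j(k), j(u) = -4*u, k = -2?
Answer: √61147 ≈ 247.28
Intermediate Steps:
z(q, w) = 104 + 8*w (z(q, w) = (w + 13)*(-4*(-2)) = (13 + w)*8 = 104 + 8*w)
√(63875 + z(-289, -354)) = √(63875 + (104 + 8*(-354))) = √(63875 + (104 - 2832)) = √(63875 - 2728) = √61147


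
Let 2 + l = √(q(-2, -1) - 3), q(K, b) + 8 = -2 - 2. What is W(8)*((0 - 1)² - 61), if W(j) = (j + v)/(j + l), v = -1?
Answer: -840/17 + 140*I*√15/17 ≈ -49.412 + 31.895*I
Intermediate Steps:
q(K, b) = -12 (q(K, b) = -8 + (-2 - 2) = -8 - 4 = -12)
l = -2 + I*√15 (l = -2 + √(-12 - 3) = -2 + √(-15) = -2 + I*√15 ≈ -2.0 + 3.873*I)
W(j) = (-1 + j)/(-2 + j + I*√15) (W(j) = (j - 1)/(j + (-2 + I*√15)) = (-1 + j)/(-2 + j + I*√15))
W(8)*((0 - 1)² - 61) = ((-1 + 8)/(-2 + 8 + I*√15))*((0 - 1)² - 61) = (7/(6 + I*√15))*((-1)² - 61) = (7/(6 + I*√15))*(1 - 61) = (7/(6 + I*√15))*(-60) = -420/(6 + I*√15)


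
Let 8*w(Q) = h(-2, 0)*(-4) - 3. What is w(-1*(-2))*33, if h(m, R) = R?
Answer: -99/8 ≈ -12.375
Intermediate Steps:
w(Q) = -3/8 (w(Q) = (0*(-4) - 3)/8 = (0 - 3)/8 = (⅛)*(-3) = -3/8)
w(-1*(-2))*33 = -3/8*33 = -99/8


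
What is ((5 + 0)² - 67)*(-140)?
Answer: 5880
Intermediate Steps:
((5 + 0)² - 67)*(-140) = (5² - 67)*(-140) = (25 - 67)*(-140) = -42*(-140) = 5880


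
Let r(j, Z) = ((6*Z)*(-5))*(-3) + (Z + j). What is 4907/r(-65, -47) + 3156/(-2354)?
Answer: -12627215/5110534 ≈ -2.4708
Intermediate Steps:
r(j, Z) = j + 91*Z (r(j, Z) = -30*Z*(-3) + (Z + j) = 90*Z + (Z + j) = j + 91*Z)
4907/r(-65, -47) + 3156/(-2354) = 4907/(-65 + 91*(-47)) + 3156/(-2354) = 4907/(-65 - 4277) + 3156*(-1/2354) = 4907/(-4342) - 1578/1177 = 4907*(-1/4342) - 1578/1177 = -4907/4342 - 1578/1177 = -12627215/5110534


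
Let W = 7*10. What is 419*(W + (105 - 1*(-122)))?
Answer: 124443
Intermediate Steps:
W = 70
419*(W + (105 - 1*(-122))) = 419*(70 + (105 - 1*(-122))) = 419*(70 + (105 + 122)) = 419*(70 + 227) = 419*297 = 124443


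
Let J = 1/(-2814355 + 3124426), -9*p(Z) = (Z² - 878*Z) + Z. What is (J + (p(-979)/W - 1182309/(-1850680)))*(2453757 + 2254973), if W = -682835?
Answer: 7958093172357446338907/1808490172903956 ≈ 4.4004e+6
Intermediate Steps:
p(Z) = -Z²/9 + 877*Z/9 (p(Z) = -((Z² - 878*Z) + Z)/9 = -(Z² - 877*Z)/9 = -Z²/9 + 877*Z/9)
J = 1/310071 ≈ 3.2251e-6
(J + (p(-979)/W - 1182309/(-1850680)))*(2453757 + 2254973) = (1/310071 + (((⅑)*(-979)*(877 - 1*(-979)))/(-682835) - 1182309/(-1850680)))*(2453757 + 2254973) = (1/310071 + (((⅑)*(-979)*(877 + 979))*(-1/682835) - 1182309*(-1/1850680)))*4708730 = (1/310071 + (((⅑)*(-979)*1856)*(-1/682835) + 1182309/1850680))*4708730 = (1/310071 + (-1817024/9*(-1/682835) + 1182309/1850680))*4708730 = (1/310071 + (1817024/6145515 + 1182309/1850680))*4708730 = (1/310071 + 2125725534091/2274676340040)*4708730 = (219709372252490167/235103722477514280)*4708730 = 7958093172357446338907/1808490172903956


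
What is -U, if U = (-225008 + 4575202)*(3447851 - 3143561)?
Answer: -1323720532260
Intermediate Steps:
U = 1323720532260 (U = 4350194*304290 = 1323720532260)
-U = -1*1323720532260 = -1323720532260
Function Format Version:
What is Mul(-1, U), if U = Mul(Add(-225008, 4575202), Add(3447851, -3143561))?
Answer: -1323720532260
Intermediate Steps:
U = 1323720532260 (U = Mul(4350194, 304290) = 1323720532260)
Mul(-1, U) = Mul(-1, 1323720532260) = -1323720532260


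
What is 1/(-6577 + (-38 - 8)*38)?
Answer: -1/8325 ≈ -0.00012012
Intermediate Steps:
1/(-6577 + (-38 - 8)*38) = 1/(-6577 - 46*38) = 1/(-6577 - 1748) = 1/(-8325) = -1/8325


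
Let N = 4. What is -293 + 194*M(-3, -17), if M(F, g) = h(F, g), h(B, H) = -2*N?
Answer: -1845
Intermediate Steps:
h(B, H) = -8 (h(B, H) = -2*4 = -8)
M(F, g) = -8
-293 + 194*M(-3, -17) = -293 + 194*(-8) = -293 - 1552 = -1845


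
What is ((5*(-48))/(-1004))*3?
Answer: 180/251 ≈ 0.71713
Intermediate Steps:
((5*(-48))/(-1004))*3 = -240*(-1/1004)*3 = (60/251)*3 = 180/251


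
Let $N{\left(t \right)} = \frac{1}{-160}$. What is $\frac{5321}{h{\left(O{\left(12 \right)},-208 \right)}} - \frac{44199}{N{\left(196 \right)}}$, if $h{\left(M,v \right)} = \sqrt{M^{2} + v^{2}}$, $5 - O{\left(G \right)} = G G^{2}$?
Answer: $7071840 + \frac{5321 \sqrt{3011993}}{3011993} \approx 7.0718 \cdot 10^{6}$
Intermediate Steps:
$O{\left(G \right)} = 5 - G^{3}$ ($O{\left(G \right)} = 5 - G G^{2} = 5 - G^{3}$)
$N{\left(t \right)} = - \frac{1}{160}$
$\frac{5321}{h{\left(O{\left(12 \right)},-208 \right)}} - \frac{44199}{N{\left(196 \right)}} = \frac{5321}{\sqrt{\left(5 - 12^{3}\right)^{2} + \left(-208\right)^{2}}} - \frac{44199}{- \frac{1}{160}} = \frac{5321}{\sqrt{\left(5 - 1728\right)^{2} + 43264}} - -7071840 = \frac{5321}{\sqrt{\left(5 - 1728\right)^{2} + 43264}} + 7071840 = \frac{5321}{\sqrt{\left(-1723\right)^{2} + 43264}} + 7071840 = \frac{5321}{\sqrt{2968729 + 43264}} + 7071840 = \frac{5321}{\sqrt{3011993}} + 7071840 = 5321 \frac{\sqrt{3011993}}{3011993} + 7071840 = \frac{5321 \sqrt{3011993}}{3011993} + 7071840 = 7071840 + \frac{5321 \sqrt{3011993}}{3011993}$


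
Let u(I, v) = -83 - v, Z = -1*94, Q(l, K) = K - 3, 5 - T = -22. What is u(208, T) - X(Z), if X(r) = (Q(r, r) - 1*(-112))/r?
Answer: -10325/94 ≈ -109.84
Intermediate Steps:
T = 27 (T = 5 - 1*(-22) = 5 + 22 = 27)
Q(l, K) = -3 + K
Z = -94
X(r) = (109 + r)/r (X(r) = ((-3 + r) - 1*(-112))/r = ((-3 + r) + 112)/r = (109 + r)/r)
u(208, T) - X(Z) = (-83 - 1*27) - (109 - 94)/(-94) = (-83 - 27) - (-1)*15/94 = -110 - 1*(-15/94) = -110 + 15/94 = -10325/94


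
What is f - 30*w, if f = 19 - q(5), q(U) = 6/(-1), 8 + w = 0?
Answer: 265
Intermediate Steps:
w = -8 (w = -8 + 0 = -8)
q(U) = -6 (q(U) = 6*(-1) = -6)
f = 25 (f = 19 - 1*(-6) = 19 + 6 = 25)
f - 30*w = 25 - 30*(-8) = 25 + 240 = 265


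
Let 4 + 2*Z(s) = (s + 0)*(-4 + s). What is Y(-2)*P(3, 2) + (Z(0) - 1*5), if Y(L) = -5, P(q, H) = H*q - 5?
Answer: -12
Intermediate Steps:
P(q, H) = -5 + H*q
Z(s) = -2 + s*(-4 + s)/2 (Z(s) = -2 + ((s + 0)*(-4 + s))/2 = -2 + (s*(-4 + s))/2 = -2 + s*(-4 + s)/2)
Y(-2)*P(3, 2) + (Z(0) - 1*5) = -5*(-5 + 2*3) + ((-2 + (½)*0² - 2*0) - 1*5) = -5*(-5 + 6) + ((-2 + (½)*0 + 0) - 5) = -5*1 + ((-2 + 0 + 0) - 5) = -5 + (-2 - 5) = -5 - 7 = -12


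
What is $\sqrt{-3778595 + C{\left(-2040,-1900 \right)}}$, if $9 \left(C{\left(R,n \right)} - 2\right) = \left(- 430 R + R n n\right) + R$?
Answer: $\frac{i \sqrt{7397532177}}{3} \approx 28670.0 i$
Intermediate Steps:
$C{\left(R,n \right)} = 2 - \frac{143 R}{3} + \frac{R n^{2}}{9}$ ($C{\left(R,n \right)} = 2 + \frac{\left(- 430 R + R n n\right) + R}{9} = 2 + \frac{\left(- 430 R + R n^{2}\right) + R}{9} = 2 + \frac{- 429 R + R n^{2}}{9} = 2 + \left(- \frac{143 R}{3} + \frac{R n^{2}}{9}\right) = 2 - \frac{143 R}{3} + \frac{R n^{2}}{9}$)
$\sqrt{-3778595 + C{\left(-2040,-1900 \right)}} = \sqrt{-3778595 + \left(2 - -97240 + \frac{1}{9} \left(-2040\right) \left(-1900\right)^{2}\right)} = \sqrt{-3778595 + \left(2 + 97240 + \frac{1}{9} \left(-2040\right) 3610000\right)} = \sqrt{-3778595 + \left(2 + 97240 - \frac{2454800000}{3}\right)} = \sqrt{-3778595 - \frac{2454508274}{3}} = \sqrt{- \frac{2465844059}{3}} = \frac{i \sqrt{7397532177}}{3}$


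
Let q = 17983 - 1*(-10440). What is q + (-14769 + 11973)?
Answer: 25627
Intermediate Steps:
q = 28423 (q = 17983 + 10440 = 28423)
q + (-14769 + 11973) = 28423 + (-14769 + 11973) = 28423 - 2796 = 25627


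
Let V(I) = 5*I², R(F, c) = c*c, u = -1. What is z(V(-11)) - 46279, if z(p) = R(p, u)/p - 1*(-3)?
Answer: -27996979/605 ≈ -46276.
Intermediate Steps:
R(F, c) = c²
z(p) = 3 + 1/p (z(p) = (-1)²/p - 1*(-3) = 1/p + 3 = 3 + 1/p)
z(V(-11)) - 46279 = (3 + 1/(5*(-11)²)) - 46279 = (3 + 1/(5*121)) - 46279 = (3 + 1/605) - 46279 = 1816/605 - 46279 = -27996979/605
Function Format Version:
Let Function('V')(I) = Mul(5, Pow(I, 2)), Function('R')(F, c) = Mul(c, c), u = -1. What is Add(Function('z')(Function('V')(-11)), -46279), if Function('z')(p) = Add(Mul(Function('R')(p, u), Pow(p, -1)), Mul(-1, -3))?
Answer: Rational(-27996979, 605) ≈ -46276.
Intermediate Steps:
Function('R')(F, c) = Pow(c, 2)
Function('z')(p) = Add(3, Pow(p, -1)) (Function('z')(p) = Add(Mul(Pow(-1, 2), Pow(p, -1)), Mul(-1, -3)) = Add(Mul(1, Pow(p, -1)), 3) = Add(Pow(p, -1), 3) = Add(3, Pow(p, -1)))
Add(Function('z')(Function('V')(-11)), -46279) = Add(Add(3, Pow(Mul(5, Pow(-11, 2)), -1)), -46279) = Add(Add(3, Pow(Mul(5, 121), -1)), -46279) = Add(Add(3, Pow(605, -1)), -46279) = Add(Add(3, Rational(1, 605)), -46279) = Add(Rational(1816, 605), -46279) = Rational(-27996979, 605)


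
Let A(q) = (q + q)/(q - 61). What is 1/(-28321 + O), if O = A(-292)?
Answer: -353/9996729 ≈ -3.5312e-5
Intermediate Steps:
A(q) = 2*q/(-61 + q) (A(q) = (2*q)/(-61 + q) = 2*q/(-61 + q))
O = 584/353 (O = 2*(-292)/(-61 - 292) = 2*(-292)/(-353) = 2*(-292)*(-1/353) = 584/353 ≈ 1.6544)
1/(-28321 + O) = 1/(-28321 + 584/353) = 1/(-9996729/353) = -353/9996729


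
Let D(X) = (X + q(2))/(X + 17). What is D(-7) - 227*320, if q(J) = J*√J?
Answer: -726407/10 + √2/5 ≈ -72640.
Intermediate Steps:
q(J) = J^(3/2)
D(X) = (X + 2*√2)/(17 + X) (D(X) = (X + 2^(3/2))/(X + 17) = (X + 2*√2)/(17 + X))
D(-7) - 227*320 = (-7 + 2*√2)/(17 - 7) - 227*320 = (-7 + 2*√2)/10 - 72640 = (-7/10 + √2/5) - 72640 = -726407/10 + √2/5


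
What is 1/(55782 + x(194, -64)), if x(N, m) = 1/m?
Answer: 64/3570047 ≈ 1.7927e-5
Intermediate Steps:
1/(55782 + x(194, -64)) = 1/(55782 + 1/(-64)) = 1/(55782 - 1/64) = 1/(3570047/64) = 64/3570047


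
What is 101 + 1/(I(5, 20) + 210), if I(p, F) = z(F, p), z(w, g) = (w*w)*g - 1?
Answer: 223110/2209 ≈ 101.00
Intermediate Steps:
z(w, g) = -1 + g*w² (z(w, g) = w²*g - 1 = g*w² - 1 = -1 + g*w²)
I(p, F) = -1 + p*F²
101 + 1/(I(5, 20) + 210) = 101 + 1/((-1 + 5*20²) + 210) = 101 + 1/((-1 + 5*400) + 210) = 101 + 1/((-1 + 2000) + 210) = 101 + 1/(1999 + 210) = 101 + 1/2209 = 223110/2209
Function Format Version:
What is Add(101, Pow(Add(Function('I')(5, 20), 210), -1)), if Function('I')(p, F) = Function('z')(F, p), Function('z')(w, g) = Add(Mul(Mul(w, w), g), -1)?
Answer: Rational(223110, 2209) ≈ 101.00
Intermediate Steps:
Function('z')(w, g) = Add(-1, Mul(g, Pow(w, 2))) (Function('z')(w, g) = Add(Mul(Pow(w, 2), g), -1) = Add(Mul(g, Pow(w, 2)), -1) = Add(-1, Mul(g, Pow(w, 2))))
Function('I')(p, F) = Add(-1, Mul(p, Pow(F, 2)))
Add(101, Pow(Add(Function('I')(5, 20), 210), -1)) = Add(101, Pow(Add(Add(-1, Mul(5, Pow(20, 2))), 210), -1)) = Add(101, Pow(Add(Add(-1, Mul(5, 400)), 210), -1)) = Add(101, Pow(Add(Add(-1, 2000), 210), -1)) = Add(101, Pow(Add(1999, 210), -1)) = Add(101, Pow(2209, -1)) = Add(101, Rational(1, 2209)) = Rational(223110, 2209)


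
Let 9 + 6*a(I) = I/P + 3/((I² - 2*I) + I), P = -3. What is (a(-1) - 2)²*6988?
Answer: 23104075/324 ≈ 71309.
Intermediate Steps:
a(I) = -3/2 + 1/(2*(I² - I)) - I/18 (a(I) = -3/2 + (I/(-3) + 3/((I² - 2*I) + I))/6 = -3/2 + (I*(-⅓) + 3/(I² - I))/6 = -3/2 + (-I/3 + 3/(I² - I))/6 = -3/2 + (3/(I² - I) - I/3)/6 = -3/2 + (1/(2*(I² - I)) - I/18) = -3/2 + 1/(2*(I² - I)) - I/18)
(a(-1) - 2)²*6988 = ((1/18)*(9 - 1*(-1)³ - 26*(-1)² + 27*(-1))/(-1*(-1 - 1)) - 2)²*6988 = ((1/18)*(-1)*(9 - 1*(-1) - 26*1 - 27)/(-2) - 2)²*6988 = ((1/18)*(-1)*(-½)*(9 + 1 - 26 - 27) - 2)²*6988 = ((1/18)*(-1)*(-½)*(-43) - 2)²*6988 = (-43/36 - 2)²*6988 = (-115/36)²*6988 = (13225/1296)*6988 = 23104075/324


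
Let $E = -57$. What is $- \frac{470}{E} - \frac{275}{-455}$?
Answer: $\frac{45905}{5187} \approx 8.85$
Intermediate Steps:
$- \frac{470}{E} - \frac{275}{-455} = - \frac{470}{-57} - \frac{275}{-455} = \left(-470\right) \left(- \frac{1}{57}\right) - - \frac{55}{91} = \frac{470}{57} + \frac{55}{91} = \frac{45905}{5187}$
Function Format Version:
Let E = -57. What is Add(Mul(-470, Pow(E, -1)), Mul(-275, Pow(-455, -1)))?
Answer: Rational(45905, 5187) ≈ 8.8500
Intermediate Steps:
Add(Mul(-470, Pow(E, -1)), Mul(-275, Pow(-455, -1))) = Add(Mul(-470, Pow(-57, -1)), Mul(-275, Pow(-455, -1))) = Add(Mul(-470, Rational(-1, 57)), Mul(-275, Rational(-1, 455))) = Add(Rational(470, 57), Rational(55, 91)) = Rational(45905, 5187)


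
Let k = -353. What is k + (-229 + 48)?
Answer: -534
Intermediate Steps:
k + (-229 + 48) = -353 + (-229 + 48) = -353 - 181 = -534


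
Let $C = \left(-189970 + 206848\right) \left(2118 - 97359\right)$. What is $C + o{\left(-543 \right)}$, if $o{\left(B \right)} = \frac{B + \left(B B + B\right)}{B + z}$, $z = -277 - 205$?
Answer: $- \frac{1647664831713}{1025} \approx -1.6075 \cdot 10^{9}$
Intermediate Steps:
$C = -1607477598$ ($C = 16878 \left(-95241\right) = -1607477598$)
$z = -482$
$o{\left(B \right)} = \frac{B^{2} + 2 B}{-482 + B}$ ($o{\left(B \right)} = \frac{B + \left(B B + B\right)}{B - 482} = \frac{B + \left(B^{2} + B\right)}{-482 + B} = \frac{B + \left(B + B^{2}\right)}{-482 + B} = \frac{B^{2} + 2 B}{-482 + B}$)
$C + o{\left(-543 \right)} = -1607477598 - \frac{543 \left(2 - 543\right)}{-482 - 543} = -1607477598 - 543 \frac{1}{-1025} \left(-541\right) = -1607477598 - \left(- \frac{543}{1025}\right) \left(-541\right) = -1607477598 - \frac{293763}{1025} = - \frac{1647664831713}{1025}$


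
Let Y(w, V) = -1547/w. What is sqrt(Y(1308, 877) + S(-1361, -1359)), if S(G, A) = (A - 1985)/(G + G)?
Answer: sqrt(36275335923)/890094 ≈ 0.21398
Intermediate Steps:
S(G, A) = (-1985 + A)/(2*G) (S(G, A) = (-1985 + A)/((2*G)) = (-1985 + A)*(1/(2*G)) = (-1985 + A)/(2*G))
sqrt(Y(1308, 877) + S(-1361, -1359)) = sqrt(-1547/1308 + (1/2)*(-1985 - 1359)/(-1361)) = sqrt(-1547*1/1308 + (1/2)*(-1/1361)*(-3344)) = sqrt(-1547/1308 + 1672/1361) = sqrt(81509/1780188) = sqrt(36275335923)/890094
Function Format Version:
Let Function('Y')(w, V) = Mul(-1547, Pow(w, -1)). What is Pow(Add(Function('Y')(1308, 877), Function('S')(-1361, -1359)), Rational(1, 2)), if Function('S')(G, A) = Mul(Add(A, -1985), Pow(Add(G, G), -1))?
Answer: Mul(Rational(1, 890094), Pow(36275335923, Rational(1, 2))) ≈ 0.21398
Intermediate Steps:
Function('S')(G, A) = Mul(Rational(1, 2), Pow(G, -1), Add(-1985, A)) (Function('S')(G, A) = Mul(Add(-1985, A), Pow(Mul(2, G), -1)) = Mul(Add(-1985, A), Mul(Rational(1, 2), Pow(G, -1))) = Mul(Rational(1, 2), Pow(G, -1), Add(-1985, A)))
Pow(Add(Function('Y')(1308, 877), Function('S')(-1361, -1359)), Rational(1, 2)) = Pow(Add(Mul(-1547, Pow(1308, -1)), Mul(Rational(1, 2), Pow(-1361, -1), Add(-1985, -1359))), Rational(1, 2)) = Pow(Add(Mul(-1547, Rational(1, 1308)), Mul(Rational(1, 2), Rational(-1, 1361), -3344)), Rational(1, 2)) = Pow(Add(Rational(-1547, 1308), Rational(1672, 1361)), Rational(1, 2)) = Pow(Rational(81509, 1780188), Rational(1, 2)) = Mul(Rational(1, 890094), Pow(36275335923, Rational(1, 2)))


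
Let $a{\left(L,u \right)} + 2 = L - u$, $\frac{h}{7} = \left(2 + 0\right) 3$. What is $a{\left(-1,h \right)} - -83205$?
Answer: $83160$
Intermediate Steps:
$h = 42$ ($h = 7 \left(2 + 0\right) 3 = 7 \cdot 2 \cdot 3 = 7 \cdot 6 = 42$)
$a{\left(L,u \right)} = -2 + L - u$ ($a{\left(L,u \right)} = -2 + \left(L - u\right) = -2 + L - u$)
$a{\left(-1,h \right)} - -83205 = \left(-2 - 1 - 42\right) - -83205 = \left(-2 - 1 - 42\right) + 83205 = -45 + 83205 = 83160$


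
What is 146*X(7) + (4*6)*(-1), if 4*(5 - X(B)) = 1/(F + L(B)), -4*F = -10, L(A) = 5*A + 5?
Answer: 59937/85 ≈ 705.14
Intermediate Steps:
L(A) = 5 + 5*A
F = 5/2 (F = -¼*(-10) = 5/2 ≈ 2.5000)
X(B) = 5 - 1/(4*(15/2 + 5*B)) (X(B) = 5 - 1/(4*(5/2 + (5 + 5*B))) = 5 - 1/(4*(15/2 + 5*B)))
146*X(7) + (4*6)*(-1) = 146*((149 + 100*7)/(10*(3 + 2*7))) + (4*6)*(-1) = 146*((149 + 700)/(10*(3 + 14))) + 24*(-1) = 146*((⅒)*849/17) - 24 = 146*((⅒)*(1/17)*849) - 24 = 146*(849/170) - 24 = 61977/85 - 24 = 59937/85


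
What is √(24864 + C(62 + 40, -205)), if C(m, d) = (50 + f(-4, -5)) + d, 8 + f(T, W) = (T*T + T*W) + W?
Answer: 6*√687 ≈ 157.26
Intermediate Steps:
f(T, W) = -8 + W + T² + T*W (f(T, W) = -8 + ((T*T + T*W) + W) = -8 + ((T² + T*W) + W) = -8 + (W + T² + T*W) = -8 + W + T² + T*W)
C(m, d) = 73 + d (C(m, d) = (50 + (-8 - 5 + (-4)² - 4*(-5))) + d = (50 + (-8 - 5 + 16 + 20)) + d = (50 + 23) + d = 73 + d)
√(24864 + C(62 + 40, -205)) = √(24864 + (73 - 205)) = √(24864 - 132) = √24732 = 6*√687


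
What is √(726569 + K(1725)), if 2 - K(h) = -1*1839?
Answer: √728410 ≈ 853.47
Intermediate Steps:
K(h) = 1841 (K(h) = 2 - (-1)*1839 = 2 - 1*(-1839) = 2 + 1839 = 1841)
√(726569 + K(1725)) = √(726569 + 1841) = √728410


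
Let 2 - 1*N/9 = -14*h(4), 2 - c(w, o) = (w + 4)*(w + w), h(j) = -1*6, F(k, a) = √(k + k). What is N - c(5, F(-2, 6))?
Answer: -650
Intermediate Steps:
F(k, a) = √2*√k (F(k, a) = √(2*k) = √2*√k)
h(j) = -6
c(w, o) = 2 - 2*w*(4 + w) (c(w, o) = 2 - (w + 4)*(w + w) = 2 - (4 + w)*2*w = 2 - 2*w*(4 + w))
N = -738 (N = 18 - (-126)*(-6) = 18 - 9*84 = 18 - 756 = -738)
N - c(5, F(-2, 6)) = -738 - (2 - 8*5 - 2*5²) = -738 - (2 - 40 - 2*25) = -738 - (2 - 40 - 50) = -738 - 1*(-88) = -738 + 88 = -650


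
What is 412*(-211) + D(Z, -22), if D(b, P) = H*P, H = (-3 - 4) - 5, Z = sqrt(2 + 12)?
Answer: -86668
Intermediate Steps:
Z = sqrt(14) ≈ 3.7417
H = -12 (H = -7 - 5 = -12)
D(b, P) = -12*P
412*(-211) + D(Z, -22) = 412*(-211) - 12*(-22) = -86932 + 264 = -86668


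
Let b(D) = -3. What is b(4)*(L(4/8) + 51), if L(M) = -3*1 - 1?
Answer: -141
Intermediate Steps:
L(M) = -4 (L(M) = -3 - 1 = -4)
b(4)*(L(4/8) + 51) = -3*(-4 + 51) = -3*47 = -141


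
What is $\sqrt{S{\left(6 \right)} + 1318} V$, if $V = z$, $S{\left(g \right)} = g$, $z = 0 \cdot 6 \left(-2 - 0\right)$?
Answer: $0$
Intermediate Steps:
$z = 0$ ($z = 0 \left(-2 + 0\right) = 0 \left(-2\right) = 0$)
$V = 0$
$\sqrt{S{\left(6 \right)} + 1318} V = \sqrt{6 + 1318} \cdot 0 = \sqrt{1324} \cdot 0 = 2 \sqrt{331} \cdot 0 = 0$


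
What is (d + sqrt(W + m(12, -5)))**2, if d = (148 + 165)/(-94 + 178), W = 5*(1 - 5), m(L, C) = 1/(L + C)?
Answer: -42143/7056 + 313*I*sqrt(973)/294 ≈ -5.9726 + 33.209*I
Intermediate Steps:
m(L, C) = 1/(C + L)
W = -20 (W = 5*(-4) = -20)
d = 313/84 ≈ 3.7262
(d + sqrt(W + m(12, -5)))**2 = (313/84 + sqrt(-20 + 1/(-5 + 12)))**2 = (313/84 + sqrt(-20 + 1/7))**2 = (313/84 + sqrt(-139/7))**2 = (313/84 + I*sqrt(973)/7)**2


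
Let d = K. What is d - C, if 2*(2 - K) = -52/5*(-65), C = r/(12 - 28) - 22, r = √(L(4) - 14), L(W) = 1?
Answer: -314 + I*√13/16 ≈ -314.0 + 0.22535*I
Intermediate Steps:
r = I*√13 (r = √(1 - 14) = √(-13) = I*√13 ≈ 3.6056*I)
C = -22 - I*√13/16 (C = (I*√13)/(12 - 28) - 22 = (I*√13)/(-16) - 22 = (I*√13)*(-1/16) - 22 = -I*√13/16 - 22 = -22 - I*√13/16 ≈ -22.0 - 0.22535*I)
K = -336 (K = 2 - (-52/5)*(-65)/2 = 2 - (-52*⅕)*(-65)/2 = 2 - (-26)*(-65)/5 = 2 - ½*676 = 2 - 338 = -336)
d = -336
d - C = -336 - (-22 - I*√13/16) = -336 + (22 + I*√13/16) = -314 + I*√13/16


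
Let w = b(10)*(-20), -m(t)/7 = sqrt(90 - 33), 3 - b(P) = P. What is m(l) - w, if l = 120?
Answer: -140 - 7*sqrt(57) ≈ -192.85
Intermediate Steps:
b(P) = 3 - P
m(t) = -7*sqrt(57) (m(t) = -7*sqrt(90 - 33) = -7*sqrt(57))
w = 140 (w = (3 - 1*10)*(-20) = (3 - 10)*(-20) = -7*(-20) = 140)
m(l) - w = -7*sqrt(57) - 1*140 = -7*sqrt(57) - 140 = -140 - 7*sqrt(57)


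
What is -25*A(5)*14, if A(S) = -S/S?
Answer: 350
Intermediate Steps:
A(S) = -1 (A(S) = -1*1 = -1)
-25*A(5)*14 = -25*(-1)*14 = 25*14 = 350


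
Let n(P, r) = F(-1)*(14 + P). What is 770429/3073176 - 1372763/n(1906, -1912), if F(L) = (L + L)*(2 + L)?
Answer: 175904198027/491708160 ≈ 357.74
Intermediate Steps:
F(L) = 2*L*(2 + L) (F(L) = (2*L)*(2 + L) = 2*L*(2 + L))
n(P, r) = -28 - 2*P (n(P, r) = (2*(-1)*(2 - 1))*(14 + P) = (2*(-1)*1)*(14 + P) = -2*(14 + P) = -28 - 2*P)
770429/3073176 - 1372763/n(1906, -1912) = 770429/3073176 - 1372763/(-28 - 2*1906) = 770429*(1/3073176) - 1372763/(-28 - 3812) = 770429/3073176 - 1372763/(-3840) = 770429/3073176 - 1372763*(-1/3840) = 770429/3073176 + 1372763/3840 = 175904198027/491708160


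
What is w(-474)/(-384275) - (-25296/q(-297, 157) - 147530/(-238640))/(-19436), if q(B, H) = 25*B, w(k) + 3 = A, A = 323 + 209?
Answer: -1086133188829/928696600101600 ≈ -0.0011695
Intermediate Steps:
A = 532
w(k) = 529 (w(k) = -3 + 532 = 529)
w(-474)/(-384275) - (-25296/q(-297, 157) - 147530/(-238640))/(-19436) = 529/(-384275) - (-25296/(25*(-297)) - 147530/(-238640))/(-19436) = 529*(-1/384275) - (-25296/(-7425) - 147530*(-1/238640))*(-1/19436) = -529/384275 - (-25296*(-1/7425) + 14753/23864)*(-1/19436) = -529/384275 - (8432/2475 + 14753/23864)*(-1/19436) = -529/384275 - 1*237734923/59063400*(-1/19436) = -529/384275 - 237734923/59063400*(-1/19436) = -529/384275 + 237734923/1147956242400 = -1086133188829/928696600101600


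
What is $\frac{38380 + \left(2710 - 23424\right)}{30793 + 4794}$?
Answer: $\frac{17666}{35587} \approx 0.49642$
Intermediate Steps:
$\frac{38380 + \left(2710 - 23424\right)}{30793 + 4794} = \frac{38380 - 20714}{35587} = 17666 \cdot \frac{1}{35587} = \frac{17666}{35587}$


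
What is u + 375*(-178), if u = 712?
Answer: -66038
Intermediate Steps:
u + 375*(-178) = 712 + 375*(-178) = 712 - 66750 = -66038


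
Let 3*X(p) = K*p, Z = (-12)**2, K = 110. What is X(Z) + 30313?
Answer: 35593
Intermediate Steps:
Z = 144
X(p) = 110*p/3 (X(p) = (110*p)/3 = 110*p/3)
X(Z) + 30313 = (110/3)*144 + 30313 = 5280 + 30313 = 35593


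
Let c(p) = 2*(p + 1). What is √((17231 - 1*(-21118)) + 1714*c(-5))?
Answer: √24637 ≈ 156.96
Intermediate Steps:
c(p) = 2 + 2*p (c(p) = 2*(1 + p) = 2 + 2*p)
√((17231 - 1*(-21118)) + 1714*c(-5)) = √((17231 - 1*(-21118)) + 1714*(2 + 2*(-5))) = √((17231 + 21118) + 1714*(2 - 10)) = √(38349 + 1714*(-8)) = √(38349 - 13712) = √24637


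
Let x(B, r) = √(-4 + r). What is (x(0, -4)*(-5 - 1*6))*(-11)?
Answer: 242*I*√2 ≈ 342.24*I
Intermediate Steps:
(x(0, -4)*(-5 - 1*6))*(-11) = (√(-4 - 4)*(-5 - 1*6))*(-11) = (√(-8)*(-5 - 6))*(-11) = ((2*I*√2)*(-11))*(-11) = -22*I*√2*(-11) = 242*I*√2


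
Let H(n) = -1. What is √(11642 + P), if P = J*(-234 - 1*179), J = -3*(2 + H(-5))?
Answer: √12881 ≈ 113.49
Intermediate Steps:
J = -3 (J = -3*(2 - 1) = -3*1 = -3)
P = 1239 (P = -3*(-234 - 1*179) = -3*(-234 - 179) = -3*(-413) = 1239)
√(11642 + P) = √(11642 + 1239) = √12881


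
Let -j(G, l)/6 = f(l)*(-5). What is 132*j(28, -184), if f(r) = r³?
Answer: -24668835840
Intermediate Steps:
j(G, l) = 30*l³ (j(G, l) = -6*l³*(-5) = -(-30)*l³ = 30*l³)
132*j(28, -184) = 132*(30*(-184)³) = 132*(30*(-6229504)) = 132*(-186885120) = -24668835840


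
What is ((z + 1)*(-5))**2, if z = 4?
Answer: 625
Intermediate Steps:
((z + 1)*(-5))**2 = ((4 + 1)*(-5))**2 = (5*(-5))**2 = (-25)**2 = 625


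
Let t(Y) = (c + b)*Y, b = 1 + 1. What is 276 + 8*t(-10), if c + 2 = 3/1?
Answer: 36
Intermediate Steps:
b = 2
c = 1 (c = -2 + 3/1 = -2 + 3*1 = -2 + 3 = 1)
t(Y) = 3*Y (t(Y) = (1 + 2)*Y = 3*Y)
276 + 8*t(-10) = 276 + 8*(3*(-10)) = 276 + 8*(-30) = 276 - 240 = 36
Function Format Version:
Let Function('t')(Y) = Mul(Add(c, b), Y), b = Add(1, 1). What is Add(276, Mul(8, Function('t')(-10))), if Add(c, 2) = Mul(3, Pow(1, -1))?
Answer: 36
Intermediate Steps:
b = 2
c = 1 (c = Add(-2, Mul(3, Pow(1, -1))) = Add(-2, Mul(3, 1)) = Add(-2, 3) = 1)
Function('t')(Y) = Mul(3, Y) (Function('t')(Y) = Mul(Add(1, 2), Y) = Mul(3, Y))
Add(276, Mul(8, Function('t')(-10))) = Add(276, Mul(8, Mul(3, -10))) = Add(276, Mul(8, -30)) = Add(276, -240) = 36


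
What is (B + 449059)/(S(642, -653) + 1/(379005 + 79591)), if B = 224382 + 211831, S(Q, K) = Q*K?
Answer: -405982198112/192255366695 ≈ -2.1117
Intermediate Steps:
S(Q, K) = K*Q
B = 436213
(B + 449059)/(S(642, -653) + 1/(379005 + 79591)) = (436213 + 449059)/(-653*642 + 1/(379005 + 79591)) = 885272/(-419226 + 1/458596) = 885272/(-192255366695/458596) = 885272*(-458596/192255366695) = -405982198112/192255366695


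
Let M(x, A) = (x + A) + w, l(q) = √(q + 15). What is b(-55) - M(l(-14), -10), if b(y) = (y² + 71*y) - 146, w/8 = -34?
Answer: -745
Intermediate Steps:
l(q) = √(15 + q)
w = -272 (w = 8*(-34) = -272)
M(x, A) = -272 + A + x (M(x, A) = (x + A) - 272 = (A + x) - 272 = -272 + A + x)
b(y) = -146 + y² + 71*y
b(-55) - M(l(-14), -10) = (-146 + (-55)² + 71*(-55)) - (-272 - 10 + √(15 - 14)) = (-146 + 3025 - 3905) - (-272 - 10 + √1) = -1026 - (-272 - 10 + 1) = -1026 - 1*(-281) = -1026 + 281 = -745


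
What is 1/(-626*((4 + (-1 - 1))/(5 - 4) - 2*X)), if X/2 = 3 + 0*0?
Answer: 1/6260 ≈ 0.00015974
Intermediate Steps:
X = 6 (X = 2*(3 + 0*0) = 2*(3 + 0) = 2*3 = 6)
1/(-626*((4 + (-1 - 1))/(5 - 4) - 2*X)) = 1/(-626*((4 + (-1 - 1))/(5 - 4) - 2*6)) = 1/(-626*((4 - 2)/1 - 12)) = 1/(-626*(2*1 - 12)) = 1/(-626*(2 - 12)) = 1/(-626*(-10)) = 1/6260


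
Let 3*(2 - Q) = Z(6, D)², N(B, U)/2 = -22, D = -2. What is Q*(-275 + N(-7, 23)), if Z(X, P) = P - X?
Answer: 18502/3 ≈ 6167.3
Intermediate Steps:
N(B, U) = -44 (N(B, U) = 2*(-22) = -44)
Q = -58/3 (Q = 2 - (-2 - 1*6)²/3 = 2 - (-2 - 6)²/3 = 2 - ⅓*(-8)² = 2 - ⅓*64 = 2 - 64/3 = -58/3 ≈ -19.333)
Q*(-275 + N(-7, 23)) = -58*(-275 - 44)/3 = -58/3*(-319) = 18502/3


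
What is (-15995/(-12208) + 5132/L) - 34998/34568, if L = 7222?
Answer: 27439723115/27211860464 ≈ 1.0084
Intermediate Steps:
(-15995/(-12208) + 5132/L) - 34998/34568 = (-15995/(-12208) + 5132/7222) - 34998/34568 = (-15995*(-1/12208) + 5132*(1/7222)) - 34998/34568 = (2285/1744 + 2566/3611) - 1*17499/17284 = 12726239/6297584 - 17499/17284 = 27439723115/27211860464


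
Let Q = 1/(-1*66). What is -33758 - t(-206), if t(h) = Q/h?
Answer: -458973769/13596 ≈ -33758.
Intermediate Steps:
Q = -1/66 (Q = 1/(-66) = -1/66 ≈ -0.015152)
t(h) = -1/(66*h)
-33758 - t(-206) = -33758 - (-1)/(66*(-206)) = -33758 - (-1)*(-1)/(66*206) = -33758 - 1*1/13596 = -33758 - 1/13596 = -458973769/13596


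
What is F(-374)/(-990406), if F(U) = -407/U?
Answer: -37/33673804 ≈ -1.0988e-6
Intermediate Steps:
F(-374)/(-990406) = -407/(-374)/(-990406) = -407*(-1/374)*(-1/990406) = (37/34)*(-1/990406) = -37/33673804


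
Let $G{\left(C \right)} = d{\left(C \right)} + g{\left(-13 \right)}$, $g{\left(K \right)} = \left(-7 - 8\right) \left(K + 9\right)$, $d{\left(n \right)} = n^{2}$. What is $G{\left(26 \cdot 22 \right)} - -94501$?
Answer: $421745$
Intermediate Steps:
$g{\left(K \right)} = -135 - 15 K$ ($g{\left(K \right)} = - 15 \left(9 + K\right) = -135 - 15 K$)
$G{\left(C \right)} = 60 + C^{2}$ ($G{\left(C \right)} = C^{2} - -60 = C^{2} + \left(-135 + 195\right) = C^{2} + 60 = 60 + C^{2}$)
$G{\left(26 \cdot 22 \right)} - -94501 = \left(60 + \left(26 \cdot 22\right)^{2}\right) - -94501 = \left(60 + 572^{2}\right) + 94501 = \left(60 + 327184\right) + 94501 = 327244 + 94501 = 421745$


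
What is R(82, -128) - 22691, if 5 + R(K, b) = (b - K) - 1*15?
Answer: -22921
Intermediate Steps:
R(K, b) = -20 + b - K (R(K, b) = -5 + ((b - K) - 1*15) = -5 + ((b - K) - 15) = -5 + (-15 + b - K) = -20 + b - K)
R(82, -128) - 22691 = (-20 - 128 - 1*82) - 22691 = (-20 - 128 - 82) - 22691 = -230 - 22691 = -22921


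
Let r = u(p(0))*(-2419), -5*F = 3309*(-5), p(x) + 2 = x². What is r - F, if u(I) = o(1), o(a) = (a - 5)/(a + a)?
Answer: 1529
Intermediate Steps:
p(x) = -2 + x²
o(a) = (-5 + a)/(2*a) (o(a) = (-5 + a)/((2*a)) = (-5 + a)*(1/(2*a)) = (-5 + a)/(2*a))
u(I) = -2 (u(I) = (½)*(-5 + 1)/1 = (½)*1*(-4) = -2)
F = 3309 (F = -3309*(-5)/5 = -⅕*(-16545) = 3309)
r = 4838 (r = -2*(-2419) = 4838)
r - F = 4838 - 1*3309 = 4838 - 3309 = 1529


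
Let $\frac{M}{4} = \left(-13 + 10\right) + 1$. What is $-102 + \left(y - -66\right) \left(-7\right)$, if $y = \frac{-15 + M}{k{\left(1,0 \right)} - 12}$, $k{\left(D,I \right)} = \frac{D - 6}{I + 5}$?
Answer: $- \frac{7493}{13} \approx -576.38$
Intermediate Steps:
$k{\left(D,I \right)} = \frac{-6 + D}{5 + I}$
$M = -8$ ($M = 4 \left(\left(-13 + 10\right) + 1\right) = 4 \left(-3 + 1\right) = 4 \left(-2\right) = -8$)
$y = \frac{23}{13}$ ($y = \frac{-15 - 8}{\frac{-6 + 1}{5 + 0} - 12} = - \frac{23}{\frac{1}{5} \left(-5\right) - 12} = - \frac{23}{-1 - 12} = - \frac{23}{-13} = \left(-23\right) \left(- \frac{1}{13}\right) = \frac{23}{13} \approx 1.7692$)
$-102 + \left(y - -66\right) \left(-7\right) = -102 + \left(\frac{23}{13} - -66\right) \left(-7\right) = -102 + \left(\frac{23}{13} + 66\right) \left(-7\right) = -102 + \frac{881}{13} \left(-7\right) = -102 - \frac{6167}{13} = - \frac{7493}{13}$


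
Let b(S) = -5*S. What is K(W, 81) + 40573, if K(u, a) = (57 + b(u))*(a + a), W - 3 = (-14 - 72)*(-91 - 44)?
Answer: -9356723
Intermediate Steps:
W = 11613 (W = 3 + (-14 - 72)*(-91 - 44) = 3 - 86*(-135) = 3 + 11610 = 11613)
K(u, a) = 2*a*(57 - 5*u) (K(u, a) = (57 - 5*u)*(a + a) = (57 - 5*u)*(2*a) = 2*a*(57 - 5*u))
K(W, 81) + 40573 = 2*81*(57 - 5*11613) + 40573 = 2*81*(57 - 58065) + 40573 = 2*81*(-58008) + 40573 = -9397296 + 40573 = -9356723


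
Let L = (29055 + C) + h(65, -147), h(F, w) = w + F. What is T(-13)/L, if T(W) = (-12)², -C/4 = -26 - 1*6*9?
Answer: 144/29293 ≈ 0.0049158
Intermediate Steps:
C = 320 (C = -4*(-26 - 1*6*9) = -4*(-26 - 6*9) = -4*(-26 - 54) = -4*(-80) = 320)
T(W) = 144
h(F, w) = F + w
L = 29293 (L = (29055 + 320) + (65 - 147) = 29375 - 82 = 29293)
T(-13)/L = 144/29293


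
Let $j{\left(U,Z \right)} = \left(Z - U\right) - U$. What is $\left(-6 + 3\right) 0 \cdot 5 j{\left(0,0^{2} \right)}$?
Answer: $0$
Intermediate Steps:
$j{\left(U,Z \right)} = Z - 2 U$
$\left(-6 + 3\right) 0 \cdot 5 j{\left(0,0^{2} \right)} = \left(-6 + 3\right) 0 \cdot 5 \left(0^{2} - 0\right) = \left(-3\right) 0 \left(0 + 0\right) = 0 \cdot 0 = 0$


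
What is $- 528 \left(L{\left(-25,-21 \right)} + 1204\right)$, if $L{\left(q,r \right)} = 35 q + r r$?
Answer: $-406560$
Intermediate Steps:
$L{\left(q,r \right)} = r^{2} + 35 q$ ($L{\left(q,r \right)} = 35 q + r^{2} = r^{2} + 35 q$)
$- 528 \left(L{\left(-25,-21 \right)} + 1204\right) = - 528 \left(\left(\left(-21\right)^{2} + 35 \left(-25\right)\right) + 1204\right) = - 528 \left(\left(441 - 875\right) + 1204\right) = - 528 \left(-434 + 1204\right) = \left(-528\right) 770 = -406560$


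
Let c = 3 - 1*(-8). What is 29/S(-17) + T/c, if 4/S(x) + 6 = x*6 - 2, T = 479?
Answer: -16587/22 ≈ -753.95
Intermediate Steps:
S(x) = 4/(-8 + 6*x) (S(x) = 4/(-6 + (x*6 - 2)) = 4/(-6 + (6*x - 2)) = 4/(-6 + (-2 + 6*x)) = 4/(-8 + 6*x))
c = 11 (c = 3 + 8 = 11)
29/S(-17) + T/c = 29/((2/(-4 + 3*(-17)))) + 479/11 = 29/((2/(-4 - 51))) + 479*(1/11) = 29/((2/(-55))) + 479/11 = 29/((2*(-1/55))) + 479/11 = 29/(-2/55) + 479/11 = 29*(-55/2) + 479/11 = -1595/2 + 479/11 = -16587/22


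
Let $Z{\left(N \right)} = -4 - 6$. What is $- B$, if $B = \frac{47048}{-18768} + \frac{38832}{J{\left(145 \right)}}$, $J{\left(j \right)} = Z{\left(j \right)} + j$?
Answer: $- \frac{10033993}{35190} \approx -285.14$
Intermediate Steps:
$Z{\left(N \right)} = -10$ ($Z{\left(N \right)} = -4 - 6 = -10$)
$J{\left(j \right)} = -10 + j$
$B = \frac{10033993}{35190}$ ($B = \frac{47048}{-18768} + \frac{38832}{-10 + 145} = 47048 \left(- \frac{1}{18768}\right) + \frac{38832}{135} = - \frac{5881}{2346} + 38832 \cdot \frac{1}{135} = - \frac{5881}{2346} + \frac{12944}{45} = \frac{10033993}{35190} \approx 285.14$)
$- B = \left(-1\right) \frac{10033993}{35190} = - \frac{10033993}{35190}$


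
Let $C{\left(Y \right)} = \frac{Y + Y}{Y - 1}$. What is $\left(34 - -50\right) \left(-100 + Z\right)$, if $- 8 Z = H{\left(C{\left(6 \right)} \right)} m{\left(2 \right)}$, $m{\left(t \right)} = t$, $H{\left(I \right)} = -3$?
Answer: $-8337$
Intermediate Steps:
$C{\left(Y \right)} = \frac{2 Y}{-1 + Y}$
$Z = \frac{3}{4}$ ($Z = - \frac{\left(-3\right) 2}{8} = \left(- \frac{1}{8}\right) \left(-6\right) = \frac{3}{4} \approx 0.75$)
$\left(34 - -50\right) \left(-100 + Z\right) = \left(34 - -50\right) \left(-100 + \frac{3}{4}\right) = \left(34 + 50\right) \left(- \frac{397}{4}\right) = 84 \left(- \frac{397}{4}\right) = -8337$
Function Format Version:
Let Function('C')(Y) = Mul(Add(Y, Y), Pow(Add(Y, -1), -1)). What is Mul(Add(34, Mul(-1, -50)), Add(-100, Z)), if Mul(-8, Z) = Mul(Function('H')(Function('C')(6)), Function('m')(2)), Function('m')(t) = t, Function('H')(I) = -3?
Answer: -8337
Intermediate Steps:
Function('C')(Y) = Mul(2, Y, Pow(Add(-1, Y), -1)) (Function('C')(Y) = Mul(Mul(2, Y), Pow(Add(-1, Y), -1)) = Mul(2, Y, Pow(Add(-1, Y), -1)))
Z = Rational(3, 4) (Z = Mul(Rational(-1, 8), Mul(-3, 2)) = Mul(Rational(-1, 8), -6) = Rational(3, 4) ≈ 0.75000)
Mul(Add(34, Mul(-1, -50)), Add(-100, Z)) = Mul(Add(34, Mul(-1, -50)), Add(-100, Rational(3, 4))) = Mul(Add(34, 50), Rational(-397, 4)) = Mul(84, Rational(-397, 4)) = -8337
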